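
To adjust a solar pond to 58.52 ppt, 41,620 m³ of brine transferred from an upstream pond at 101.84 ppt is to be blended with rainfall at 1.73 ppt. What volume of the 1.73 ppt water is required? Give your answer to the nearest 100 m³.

Salt balance: 41,620×101.84 + V×1.73 = (41,620+V)×58.52
4,238,580.8 + 1.73V = 2,435,602.4 + 58.52V
1,802,978.4 = 56.79V
V = 31,748.17 m³

31700 m³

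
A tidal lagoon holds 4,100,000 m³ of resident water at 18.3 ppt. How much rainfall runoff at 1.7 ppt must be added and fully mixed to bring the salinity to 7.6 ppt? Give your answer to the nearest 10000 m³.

Salt balance: 4,100,000×18.3 + V×1.7 = (4,100,000+V)×7.6
75,030,000 + 1.7V = 31,160,000 + 7.6V
43,870,000 = 5.9V
V = 7,435,593.22 m³

7440000 m³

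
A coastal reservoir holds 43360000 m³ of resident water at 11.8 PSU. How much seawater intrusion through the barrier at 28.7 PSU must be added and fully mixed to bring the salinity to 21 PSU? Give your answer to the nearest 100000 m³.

51800000 m³

Salt balance: 43,360,000×11.8 + V×28.7 = (43,360,000+V)×21
511,648,000 + 28.7V = 910,560,000 + 21V
398,912,000 = 7.7V
V = 51,806,753.25 m³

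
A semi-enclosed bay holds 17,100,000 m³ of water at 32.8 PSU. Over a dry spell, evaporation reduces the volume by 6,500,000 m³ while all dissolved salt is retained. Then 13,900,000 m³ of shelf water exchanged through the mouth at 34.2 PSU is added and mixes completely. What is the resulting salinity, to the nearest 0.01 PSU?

42.30 PSU

After evaporation: salt = 17,100,000×32.8 = 560,880,000; volume = 17,100,000 − 6,500,000 = 10,600,000 m³
After mixing: salt = 560,880,000 + 13,900,000×34.2 = 1,036,260,000; volume = 10,600,000 + 13,900,000 = 24,500,000 m³
S = 1,036,260,000 / 24,500,000 = 42.2963 PSU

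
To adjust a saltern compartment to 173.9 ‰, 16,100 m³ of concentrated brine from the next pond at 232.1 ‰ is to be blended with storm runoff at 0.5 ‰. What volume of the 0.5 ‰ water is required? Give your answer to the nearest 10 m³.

Salt balance: 16,100×232.1 + V×0.5 = (16,100+V)×173.9
3,736,810 + 0.5V = 2,799,790 + 173.9V
937,020 = 173.4V
V = 5,403.81 m³

5400 m³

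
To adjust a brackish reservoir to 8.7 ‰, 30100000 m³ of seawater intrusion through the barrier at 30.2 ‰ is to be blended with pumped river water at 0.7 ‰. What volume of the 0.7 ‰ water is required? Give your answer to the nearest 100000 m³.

80900000 m³

Salt balance: 30,100,000×30.2 + V×0.7 = (30,100,000+V)×8.7
909,020,000 + 0.7V = 261,870,000 + 8.7V
647,150,000 = 8V
V = 80,893,750 m³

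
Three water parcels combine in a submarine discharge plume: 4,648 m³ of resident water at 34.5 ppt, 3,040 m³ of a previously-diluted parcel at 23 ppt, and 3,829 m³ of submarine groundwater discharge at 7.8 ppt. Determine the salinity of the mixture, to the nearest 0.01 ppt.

22.59 ppt

Weighted by volume,
salt = 4,648×34.5 + 3,040×23 + 3,829×7.8 = 160,356 + 69,920 + 29,866.2 = 260,142.2
volume = 4,648 + 3,040 + 3,829 = 11,517 m³
S = 260,142.2 / 11,517 = 22.5877 ppt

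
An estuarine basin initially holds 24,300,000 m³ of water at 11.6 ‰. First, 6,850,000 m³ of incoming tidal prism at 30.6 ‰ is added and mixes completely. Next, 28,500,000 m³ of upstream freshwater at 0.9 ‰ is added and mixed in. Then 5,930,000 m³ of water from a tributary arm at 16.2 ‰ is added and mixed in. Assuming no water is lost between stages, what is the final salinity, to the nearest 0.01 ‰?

Conserving salt mass:
Initial salt = 24,300,000×11.6 = 281,880,000
After stage 1: salt = 281,880,000 + 6,850,000×30.6 = 491,490,000; volume = 31,150,000 m³; S = 15.778 ‰
After stage 2: salt = 491,490,000 + 28,500,000×0.9 = 517,140,000; volume = 59,650,000 m³; S = 8.67 ‰
After stage 3: salt = 517,140,000 + 5,930,000×16.2 = 613,206,000; volume = 65,580,000 m³
S = 613,206,000 / 65,580,000 = 9.3505 ‰

9.35 ‰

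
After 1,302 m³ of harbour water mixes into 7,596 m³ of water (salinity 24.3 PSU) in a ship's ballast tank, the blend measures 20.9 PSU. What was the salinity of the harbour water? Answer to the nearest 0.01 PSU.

Salt balance: 7,596×24.3 + 1,302×S = 8,898×20.9
184,582.8 + 1,302·S = 185,968.2
S = (185,968.2 − 184,582.8) / 1,302 = 1.0641 PSU

1.06 PSU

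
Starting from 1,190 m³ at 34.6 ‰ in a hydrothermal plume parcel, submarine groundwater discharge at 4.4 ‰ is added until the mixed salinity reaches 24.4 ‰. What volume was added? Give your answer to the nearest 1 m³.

Salt balance: 1,190×34.6 + V×4.4 = (1,190+V)×24.4
41,174 + 4.4V = 29,036 + 24.4V
12,138 = 20V
V = 606.9 m³

607 m³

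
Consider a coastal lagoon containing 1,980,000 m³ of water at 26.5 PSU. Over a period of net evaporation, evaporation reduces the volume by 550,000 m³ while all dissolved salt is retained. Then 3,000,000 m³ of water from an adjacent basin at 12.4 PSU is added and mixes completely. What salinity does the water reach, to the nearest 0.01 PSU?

After evaporation: salt = 1,980,000×26.5 = 52,470,000; volume = 1,980,000 − 550,000 = 1,430,000 m³
After mixing: salt = 52,470,000 + 3,000,000×12.4 = 89,670,000; volume = 1,430,000 + 3,000,000 = 4,430,000 m³
S = 89,670,000 / 4,430,000 = 20.2415 PSU

20.24 PSU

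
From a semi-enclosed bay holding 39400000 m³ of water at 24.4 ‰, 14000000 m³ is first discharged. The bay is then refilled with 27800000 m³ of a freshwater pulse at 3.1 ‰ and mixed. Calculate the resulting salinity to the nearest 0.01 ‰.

13.27 ‰

Remaining after removal: 25,400,000 m³ at 24.4 ‰ (salt = 619,760,000)
After addition: salt = 619,760,000 + 27,800,000×3.1 = 705,940,000; volume = 53,200,000 m³
S = 705,940,000 / 53,200,000 = 13.2695 ‰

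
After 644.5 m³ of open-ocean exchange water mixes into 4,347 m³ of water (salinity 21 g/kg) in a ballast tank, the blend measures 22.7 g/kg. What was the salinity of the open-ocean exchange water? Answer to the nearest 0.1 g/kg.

Salt balance: 4,347×21 + 644.5×S = 4,991.5×22.7
91,287 + 644.5·S = 113,307.05
S = (113,307.05 − 91,287) / 644.5 = 34.1661 g/kg

34.2 g/kg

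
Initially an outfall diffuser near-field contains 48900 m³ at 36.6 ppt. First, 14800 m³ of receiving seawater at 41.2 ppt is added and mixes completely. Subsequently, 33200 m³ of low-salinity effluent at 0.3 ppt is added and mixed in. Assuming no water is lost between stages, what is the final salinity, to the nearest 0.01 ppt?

Conserving salt mass:
Initial salt = 48,900×36.6 = 1,789,740
After stage 1: salt = 1,789,740 + 14,800×41.2 = 2,399,500; volume = 63,700 m³; S = 37.669 ppt
After stage 2: salt = 2,399,500 + 33,200×0.3 = 2,409,460; volume = 96,900 m³
S = 2,409,460 / 96,900 = 24.8654 ppt

24.87 ppt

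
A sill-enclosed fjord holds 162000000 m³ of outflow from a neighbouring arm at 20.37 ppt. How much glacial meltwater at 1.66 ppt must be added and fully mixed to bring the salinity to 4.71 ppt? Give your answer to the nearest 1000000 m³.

Salt balance: 162,000,000×20.37 + V×1.66 = (162,000,000+V)×4.71
3,299,940,000 + 1.66V = 763,020,000 + 4.71V
2,536,920,000 = 3.05V
V = 831,777,049.18 m³

832000000 m³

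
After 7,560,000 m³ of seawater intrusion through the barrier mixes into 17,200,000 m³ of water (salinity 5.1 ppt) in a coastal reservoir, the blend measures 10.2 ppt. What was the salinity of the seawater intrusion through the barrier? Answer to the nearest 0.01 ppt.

21.80 ppt

Salt balance: 17,200,000×5.1 + 7,560,000×S = 24,760,000×10.2
87,720,000 + 7,560,000·S = 252,552,000
S = (252,552,000 − 87,720,000) / 7,560,000 = 21.8032 ppt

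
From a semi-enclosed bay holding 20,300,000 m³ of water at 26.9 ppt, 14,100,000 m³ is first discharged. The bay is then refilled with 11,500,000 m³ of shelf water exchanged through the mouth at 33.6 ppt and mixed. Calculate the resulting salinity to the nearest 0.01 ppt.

Remaining after removal: 6,200,000 m³ at 26.9 ppt (salt = 166,780,000)
After addition: salt = 166,780,000 + 11,500,000×33.6 = 553,180,000; volume = 17,700,000 m³
S = 553,180,000 / 17,700,000 = 31.2531 ppt

31.25 ppt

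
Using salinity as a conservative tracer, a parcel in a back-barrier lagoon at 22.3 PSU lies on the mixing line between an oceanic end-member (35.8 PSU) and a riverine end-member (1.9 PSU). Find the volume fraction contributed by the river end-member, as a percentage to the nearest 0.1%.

Let f be the freshwater fraction. Salt balance per unit volume:
f×1.9 + (1−f)×35.8 = 22.3
f = (35.8 − 22.3) / (35.8 − 1.9) = 13.5/33.9 = 0.3982

39.8%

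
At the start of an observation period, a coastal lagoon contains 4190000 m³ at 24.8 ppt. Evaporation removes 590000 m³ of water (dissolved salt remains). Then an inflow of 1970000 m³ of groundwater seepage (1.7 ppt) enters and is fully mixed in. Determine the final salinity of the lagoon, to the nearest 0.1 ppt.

After evaporation: salt = 4,190,000×24.8 = 103,912,000; volume = 4,190,000 − 590,000 = 3,600,000 m³
After mixing: salt = 103,912,000 + 1,970,000×1.7 = 107,261,000; volume = 3,600,000 + 1,970,000 = 5,570,000 m³
S = 107,261,000 / 5,570,000 = 19.2569 ppt

19.3 ppt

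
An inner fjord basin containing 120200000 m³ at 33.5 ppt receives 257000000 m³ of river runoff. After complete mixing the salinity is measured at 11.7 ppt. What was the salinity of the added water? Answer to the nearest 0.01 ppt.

Salt balance: 120,200,000×33.5 + 257,000,000×S = 377,200,000×11.7
4,026,700,000 + 257,000,000·S = 4,413,240,000
S = (4,413,240,000 − 4,026,700,000) / 257,000,000 = 1.504 ppt

1.50 ppt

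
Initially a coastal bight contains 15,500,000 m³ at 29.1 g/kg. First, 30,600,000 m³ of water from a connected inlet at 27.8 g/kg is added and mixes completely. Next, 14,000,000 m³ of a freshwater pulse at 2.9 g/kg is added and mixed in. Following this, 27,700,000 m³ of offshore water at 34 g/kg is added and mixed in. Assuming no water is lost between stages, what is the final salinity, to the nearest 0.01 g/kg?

By conservation of dissolved salt,
Initial salt = 15,500,000×29.1 = 451,050,000
After stage 1: salt = 451,050,000 + 30,600,000×27.8 = 1,301,730,000; volume = 46,100,000 m³; S = 28.237 g/kg
After stage 2: salt = 1,301,730,000 + 14,000,000×2.9 = 1,342,330,000; volume = 60,100,000 m³; S = 22.335 g/kg
After stage 3: salt = 1,342,330,000 + 27,700,000×34 = 2,284,130,000; volume = 87,800,000 m³
S = 2,284,130,000 / 87,800,000 = 26.0151 g/kg

26.02 g/kg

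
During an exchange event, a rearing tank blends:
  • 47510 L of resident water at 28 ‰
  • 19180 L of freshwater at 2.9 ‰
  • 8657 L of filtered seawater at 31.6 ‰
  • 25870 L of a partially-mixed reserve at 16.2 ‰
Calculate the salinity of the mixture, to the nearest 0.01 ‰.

20.54 ‰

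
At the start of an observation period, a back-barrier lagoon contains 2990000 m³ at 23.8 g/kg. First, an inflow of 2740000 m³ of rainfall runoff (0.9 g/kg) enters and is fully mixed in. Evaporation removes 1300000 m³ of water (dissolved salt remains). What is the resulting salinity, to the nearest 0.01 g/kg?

After mixing: salt = 2,990,000×23.8 + 2,740,000×0.9 = 73,628,000; volume = 5,730,000 m³
After evaporation: salt unchanged = 73,628,000; volume = 5,730,000 − 1,300,000 = 4,430,000 m³
S = 73,628,000 / 4,430,000 = 16.6203 g/kg

16.62 g/kg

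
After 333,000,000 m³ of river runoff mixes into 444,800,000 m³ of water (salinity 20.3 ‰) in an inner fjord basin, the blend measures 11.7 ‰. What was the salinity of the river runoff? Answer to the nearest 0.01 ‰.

Salt balance: 444,800,000×20.3 + 333,000,000×S = 777,800,000×11.7
9,029,440,000 + 333,000,000·S = 9,100,260,000
S = (9,100,260,000 − 9,029,440,000) / 333,000,000 = 0.2127 ‰

0.21 ‰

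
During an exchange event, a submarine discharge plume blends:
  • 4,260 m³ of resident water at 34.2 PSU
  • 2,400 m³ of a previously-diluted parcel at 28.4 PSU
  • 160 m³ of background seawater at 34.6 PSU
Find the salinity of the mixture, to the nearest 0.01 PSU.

32.17 PSU

Total salt / total volume:
salt = 4,260×34.2 + 2,400×28.4 + 160×34.6 = 145,692 + 68,160 + 5,536 = 219,388
volume = 4,260 + 2,400 + 160 = 6,820 m³
S = 219,388 / 6,820 = 32.1683 PSU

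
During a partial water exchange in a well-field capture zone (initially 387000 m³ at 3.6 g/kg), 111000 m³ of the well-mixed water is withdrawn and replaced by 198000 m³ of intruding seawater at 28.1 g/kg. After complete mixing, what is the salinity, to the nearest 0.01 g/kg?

13.83 g/kg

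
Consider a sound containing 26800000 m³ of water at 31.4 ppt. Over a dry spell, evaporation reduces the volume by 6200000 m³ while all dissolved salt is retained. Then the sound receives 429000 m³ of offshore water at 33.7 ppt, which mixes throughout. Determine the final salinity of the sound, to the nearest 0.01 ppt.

After evaporation: salt = 26,800,000×31.4 = 841,520,000; volume = 26,800,000 − 6,200,000 = 20,600,000 m³
After mixing: salt = 841,520,000 + 429,000×33.7 = 855,977,300; volume = 20,600,000 + 429,000 = 21,029,000 m³
S = 855,977,300 / 21,029,000 = 40.7046 ppt

40.70 ppt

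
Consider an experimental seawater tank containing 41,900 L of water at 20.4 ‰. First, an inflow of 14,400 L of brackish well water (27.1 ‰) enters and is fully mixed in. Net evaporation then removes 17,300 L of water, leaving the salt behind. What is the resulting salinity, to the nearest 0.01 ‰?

31.92 ‰

After mixing: salt = 41,900×20.4 + 14,400×27.1 = 1,245,000; volume = 56,300 L
After evaporation: salt unchanged = 1,245,000; volume = 56,300 − 17,300 = 39,000 L
S = 1,245,000 / 39,000 = 31.9231 ‰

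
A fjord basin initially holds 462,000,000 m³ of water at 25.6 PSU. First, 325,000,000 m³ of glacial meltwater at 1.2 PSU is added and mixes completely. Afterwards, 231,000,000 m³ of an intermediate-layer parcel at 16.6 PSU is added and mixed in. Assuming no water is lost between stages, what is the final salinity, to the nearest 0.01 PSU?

15.77 PSU

Total salt / total volume:
Initial salt = 462,000,000×25.6 = 11,827,200,000
After stage 1: salt = 11,827,200,000 + 325,000,000×1.2 = 12,217,200,000; volume = 787,000,000 m³; S = 15.524 PSU
After stage 2: salt = 12,217,200,000 + 231,000,000×16.6 = 16,051,800,000; volume = 1,018,000,000 m³
S = 16,051,800,000 / 1,018,000,000 = 15.768 PSU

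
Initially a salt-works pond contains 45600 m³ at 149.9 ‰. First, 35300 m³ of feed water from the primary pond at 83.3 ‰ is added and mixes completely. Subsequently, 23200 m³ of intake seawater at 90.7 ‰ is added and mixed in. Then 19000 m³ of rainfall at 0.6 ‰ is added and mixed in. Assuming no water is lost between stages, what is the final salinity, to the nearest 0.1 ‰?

By conservation of dissolved salt,
Initial salt = 45,600×149.9 = 6,835,440
After stage 1: salt = 6,835,440 + 35,300×83.3 = 9,775,930; volume = 80,900 m³; S = 120.84 ‰
After stage 2: salt = 9,775,930 + 23,200×90.7 = 11,880,170; volume = 104,100 m³; S = 114.123 ‰
After stage 3: salt = 11,880,170 + 19,000×0.6 = 11,891,570; volume = 123,100 m³
S = 11,891,570 / 123,100 = 96.6009 ‰

96.6 ‰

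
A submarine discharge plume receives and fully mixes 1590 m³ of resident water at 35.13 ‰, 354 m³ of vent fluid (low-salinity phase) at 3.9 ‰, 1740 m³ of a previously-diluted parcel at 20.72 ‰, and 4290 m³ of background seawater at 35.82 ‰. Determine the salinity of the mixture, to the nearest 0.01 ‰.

30.97 ‰

By conservation of dissolved salt,
salt = 1,590×35.13 + 354×3.9 + 1,740×20.72 + 4,290×35.82 = 55,856.7 + 1,380.6 + 36,052.8 + 153,667.8 = 246,957.9
volume = 1,590 + 354 + 1,740 + 4,290 = 7,974 m³
S = 246,957.9 / 7,974 = 30.9704 ‰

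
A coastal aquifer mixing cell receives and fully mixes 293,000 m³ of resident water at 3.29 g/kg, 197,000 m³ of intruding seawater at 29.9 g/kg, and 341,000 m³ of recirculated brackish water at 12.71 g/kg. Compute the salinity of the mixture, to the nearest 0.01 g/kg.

13.46 g/kg

Conserving salt mass:
salt = 293,000×3.29 + 197,000×29.9 + 341,000×12.71 = 963,970 + 5,890,300 + 4,334,110 = 11,188,380
volume = 293,000 + 197,000 + 341,000 = 831,000 m³
S = 11,188,380 / 831,000 = 13.4638 g/kg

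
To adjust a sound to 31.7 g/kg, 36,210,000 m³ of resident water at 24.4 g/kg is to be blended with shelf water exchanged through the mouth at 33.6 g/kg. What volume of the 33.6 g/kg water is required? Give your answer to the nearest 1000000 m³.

139000000 m³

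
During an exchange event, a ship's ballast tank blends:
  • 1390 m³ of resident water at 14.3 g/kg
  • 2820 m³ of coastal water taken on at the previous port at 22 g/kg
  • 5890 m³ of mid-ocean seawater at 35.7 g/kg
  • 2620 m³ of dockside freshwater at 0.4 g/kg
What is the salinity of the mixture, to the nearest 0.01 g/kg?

By conservation of dissolved salt,
salt = 1,390×14.3 + 2,820×22 + 5,890×35.7 + 2,620×0.4 = 19,877 + 62,040 + 210,273 + 1,048 = 293,238
volume = 1,390 + 2,820 + 5,890 + 2,620 = 12,720 m³
S = 293,238 / 12,720 = 23.0533 g/kg

23.05 g/kg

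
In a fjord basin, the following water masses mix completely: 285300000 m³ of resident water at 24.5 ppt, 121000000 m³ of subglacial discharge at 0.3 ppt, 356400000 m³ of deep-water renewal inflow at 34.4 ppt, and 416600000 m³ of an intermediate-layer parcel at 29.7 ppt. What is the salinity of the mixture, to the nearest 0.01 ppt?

Conserving salt mass:
salt = 285,300,000×24.5 + 121,000,000×0.3 + 356,400,000×34.4 + 416,600,000×29.7 = 6,989,850,000 + 36,300,000 + 12,260,160,000 + 12,373,020,000 = 31,659,330,000
volume = 285,300,000 + 121,000,000 + 356,400,000 + 416,600,000 = 1,179,300,000 m³
S = 31,659,330,000 / 1,179,300,000 = 26.8459 ppt

26.85 ppt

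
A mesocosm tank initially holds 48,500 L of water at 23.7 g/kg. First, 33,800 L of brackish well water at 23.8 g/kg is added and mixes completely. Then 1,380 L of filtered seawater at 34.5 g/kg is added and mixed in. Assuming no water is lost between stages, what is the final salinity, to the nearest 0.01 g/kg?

23.92 g/kg

By conservation of dissolved salt,
Initial salt = 48,500×23.7 = 1,149,450
After stage 1: salt = 1,149,450 + 33,800×23.8 = 1,953,890; volume = 82,300 L; S = 23.741 g/kg
After stage 2: salt = 1,953,890 + 1,380×34.5 = 2,001,500; volume = 83,680 L
S = 2,001,500 / 83,680 = 23.9185 g/kg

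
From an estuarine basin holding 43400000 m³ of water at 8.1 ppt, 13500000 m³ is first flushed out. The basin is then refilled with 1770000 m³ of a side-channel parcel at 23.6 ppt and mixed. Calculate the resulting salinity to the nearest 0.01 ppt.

8.97 ppt

Remaining after removal: 29,900,000 m³ at 8.1 ppt (salt = 242,190,000)
After addition: salt = 242,190,000 + 1,770,000×23.6 = 283,962,000; volume = 31,670,000 m³
S = 283,962,000 / 31,670,000 = 8.9663 ppt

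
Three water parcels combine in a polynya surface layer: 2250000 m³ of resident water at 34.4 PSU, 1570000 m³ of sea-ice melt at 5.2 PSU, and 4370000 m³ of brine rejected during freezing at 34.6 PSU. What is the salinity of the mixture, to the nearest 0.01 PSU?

28.91 PSU

Salt balance:
salt = 2,250,000×34.4 + 1,570,000×5.2 + 4,370,000×34.6 = 77,400,000 + 8,164,000 + 151,202,000 = 236,766,000
volume = 2,250,000 + 1,570,000 + 4,370,000 = 8,190,000 m³
S = 236,766,000 / 8,190,000 = 28.9092 PSU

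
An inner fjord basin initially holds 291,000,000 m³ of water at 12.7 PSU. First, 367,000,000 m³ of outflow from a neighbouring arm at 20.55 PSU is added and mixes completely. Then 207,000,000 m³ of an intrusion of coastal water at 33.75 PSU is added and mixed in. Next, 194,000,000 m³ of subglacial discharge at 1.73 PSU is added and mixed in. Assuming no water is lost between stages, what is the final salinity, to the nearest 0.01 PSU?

17.53 PSU

Mass of salt is conserved:
Initial salt = 291,000,000×12.7 = 3,695,700,000
After stage 1: salt = 3,695,700,000 + 367,000,000×20.55 = 11,237,550,000; volume = 658,000,000 m³; S = 17.078 PSU
After stage 2: salt = 11,237,550,000 + 207,000,000×33.75 = 18,223,800,000; volume = 865,000,000 m³; S = 21.068 PSU
After stage 3: salt = 18,223,800,000 + 194,000,000×1.73 = 18,559,420,000; volume = 1,059,000,000 m³
S = 18,559,420,000 / 1,059,000,000 = 17.5254 PSU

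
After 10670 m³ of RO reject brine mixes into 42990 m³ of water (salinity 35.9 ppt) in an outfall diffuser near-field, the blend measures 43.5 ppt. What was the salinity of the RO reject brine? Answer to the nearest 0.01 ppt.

74.12 ppt

Salt balance: 42,990×35.9 + 10,670×S = 53,660×43.5
1,543,341 + 10,670·S = 2,334,210
S = (2,334,210 − 1,543,341) / 10,670 = 74.1208 ppt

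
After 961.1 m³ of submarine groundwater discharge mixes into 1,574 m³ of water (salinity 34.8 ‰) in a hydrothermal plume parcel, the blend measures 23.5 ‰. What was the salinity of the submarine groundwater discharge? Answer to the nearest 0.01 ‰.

Salt balance: 1,574×34.8 + 961.1×S = 2,535.1×23.5
54,775.2 + 961.1·S = 59,574.85
S = (59,574.85 − 54,775.2) / 961.1 = 4.9939 ‰

4.99 ‰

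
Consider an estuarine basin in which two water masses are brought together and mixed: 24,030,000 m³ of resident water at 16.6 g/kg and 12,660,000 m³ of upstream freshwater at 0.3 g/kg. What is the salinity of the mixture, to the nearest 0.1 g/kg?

Mass of salt is conserved:
salt = 24,030,000×16.6 + 12,660,000×0.3 = 398,898,000 + 3,798,000 = 402,696,000
volume = 24,030,000 + 12,660,000 = 36,690,000 m³
S = 402,696,000 / 36,690,000 = 10.976 g/kg

11.0 g/kg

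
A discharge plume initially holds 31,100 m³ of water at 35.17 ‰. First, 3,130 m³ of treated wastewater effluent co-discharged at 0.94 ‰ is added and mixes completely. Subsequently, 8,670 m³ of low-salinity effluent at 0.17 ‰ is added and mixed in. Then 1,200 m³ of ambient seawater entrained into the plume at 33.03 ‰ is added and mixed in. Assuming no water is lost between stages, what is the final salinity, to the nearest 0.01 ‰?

25.80 ‰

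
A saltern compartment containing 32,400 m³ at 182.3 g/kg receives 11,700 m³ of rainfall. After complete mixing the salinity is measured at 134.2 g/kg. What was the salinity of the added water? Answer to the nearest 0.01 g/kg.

1.00 g/kg

Salt balance: 32,400×182.3 + 11,700×S = 44,100×134.2
5,906,520 + 11,700·S = 5,918,220
S = (5,918,220 − 5,906,520) / 11,700 = 1 g/kg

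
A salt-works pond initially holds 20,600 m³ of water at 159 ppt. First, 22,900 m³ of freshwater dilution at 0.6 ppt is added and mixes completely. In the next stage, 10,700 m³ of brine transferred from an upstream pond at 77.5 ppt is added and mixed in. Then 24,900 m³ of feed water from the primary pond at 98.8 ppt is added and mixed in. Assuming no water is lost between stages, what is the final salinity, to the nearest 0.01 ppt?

83.17 ppt

By conservation of dissolved salt,
Initial salt = 20,600×159 = 3,275,400
After stage 1: salt = 3,275,400 + 22,900×0.6 = 3,289,140; volume = 43,500 m³; S = 75.612 ppt
After stage 2: salt = 3,289,140 + 10,700×77.5 = 4,118,390; volume = 54,200 m³; S = 75.985 ppt
After stage 3: salt = 4,118,390 + 24,900×98.8 = 6,578,510; volume = 79,100 m³
S = 6,578,510 / 79,100 = 83.167 ppt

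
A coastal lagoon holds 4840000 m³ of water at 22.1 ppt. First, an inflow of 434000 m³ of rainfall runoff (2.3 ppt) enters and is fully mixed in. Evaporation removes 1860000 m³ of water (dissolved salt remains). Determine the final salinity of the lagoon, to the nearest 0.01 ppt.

After mixing: salt = 4,840,000×22.1 + 434,000×2.3 = 107,962,200; volume = 5,274,000 m³
After evaporation: salt unchanged = 107,962,200; volume = 5,274,000 − 1,860,000 = 3,414,000 m³
S = 107,962,200 / 3,414,000 = 31.6234 ppt

31.62 ppt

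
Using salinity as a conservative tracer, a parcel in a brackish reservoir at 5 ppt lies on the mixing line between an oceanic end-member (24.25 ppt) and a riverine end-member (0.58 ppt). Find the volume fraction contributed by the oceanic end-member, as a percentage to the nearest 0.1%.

Let g be the oceanic fraction. Salt balance per unit volume:
g×24.25 + (1−g)×0.58 = 5
g = (5 − 0.58) / (24.25 − 0.58) = 4.42/23.67 = 0.1867

18.7%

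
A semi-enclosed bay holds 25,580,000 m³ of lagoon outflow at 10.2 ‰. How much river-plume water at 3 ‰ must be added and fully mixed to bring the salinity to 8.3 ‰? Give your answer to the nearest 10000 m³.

9170000 m³

Salt balance: 25,580,000×10.2 + V×3 = (25,580,000+V)×8.3
260,916,000 + 3V = 212,314,000 + 8.3V
48,602,000 = 5.3V
V = 9,170,188.68 m³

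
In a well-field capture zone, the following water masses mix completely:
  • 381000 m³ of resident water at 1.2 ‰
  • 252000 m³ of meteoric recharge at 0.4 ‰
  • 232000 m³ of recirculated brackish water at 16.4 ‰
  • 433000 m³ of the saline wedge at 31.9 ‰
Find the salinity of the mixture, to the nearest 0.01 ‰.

14.00 ‰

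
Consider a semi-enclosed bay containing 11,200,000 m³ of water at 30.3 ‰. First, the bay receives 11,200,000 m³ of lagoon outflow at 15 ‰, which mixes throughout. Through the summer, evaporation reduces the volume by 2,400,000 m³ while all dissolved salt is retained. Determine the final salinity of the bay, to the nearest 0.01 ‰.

25.37 ‰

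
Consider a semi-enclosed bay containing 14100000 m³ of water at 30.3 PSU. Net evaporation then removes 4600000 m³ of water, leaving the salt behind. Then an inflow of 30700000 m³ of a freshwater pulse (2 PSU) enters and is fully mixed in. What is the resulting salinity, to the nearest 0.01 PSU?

12.15 PSU

After evaporation: salt = 14,100,000×30.3 = 427,230,000; volume = 14,100,000 − 4,600,000 = 9,500,000 m³
After mixing: salt = 427,230,000 + 30,700,000×2 = 488,630,000; volume = 9,500,000 + 30,700,000 = 40,200,000 m³
S = 488,630,000 / 40,200,000 = 12.155 PSU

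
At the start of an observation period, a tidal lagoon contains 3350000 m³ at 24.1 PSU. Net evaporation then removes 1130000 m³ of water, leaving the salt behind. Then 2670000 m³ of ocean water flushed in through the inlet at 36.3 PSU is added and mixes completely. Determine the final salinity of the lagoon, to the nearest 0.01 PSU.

36.33 PSU

After evaporation: salt = 3,350,000×24.1 = 80,735,000; volume = 3,350,000 − 1,130,000 = 2,220,000 m³
After mixing: salt = 80,735,000 + 2,670,000×36.3 = 177,656,000; volume = 2,220,000 + 2,670,000 = 4,890,000 m³
S = 177,656,000 / 4,890,000 = 36.3305 PSU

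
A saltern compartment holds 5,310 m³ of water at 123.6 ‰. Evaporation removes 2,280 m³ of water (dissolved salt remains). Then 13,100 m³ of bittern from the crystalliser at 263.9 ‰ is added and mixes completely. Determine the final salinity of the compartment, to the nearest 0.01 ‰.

255.02 ‰

After evaporation: salt = 5,310×123.6 = 656,316; volume = 5,310 − 2,280 = 3,030 m³
After mixing: salt = 656,316 + 13,100×263.9 = 4,113,406; volume = 3,030 + 13,100 = 16,130 m³
S = 4,113,406 / 16,130 = 255.0159 ‰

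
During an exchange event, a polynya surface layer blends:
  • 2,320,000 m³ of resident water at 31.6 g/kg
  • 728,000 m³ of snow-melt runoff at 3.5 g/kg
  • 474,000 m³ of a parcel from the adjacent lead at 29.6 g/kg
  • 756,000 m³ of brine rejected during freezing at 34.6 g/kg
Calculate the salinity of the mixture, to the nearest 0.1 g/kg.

27.1 g/kg

Mass of salt is conserved:
salt = 2,320,000×31.6 + 728,000×3.5 + 474,000×29.6 + 756,000×34.6 = 73,312,000 + 2,548,000 + 14,030,400 + 26,157,600 = 116,048,000
volume = 2,320,000 + 728,000 + 474,000 + 756,000 = 4,278,000 m³
S = 116,048,000 / 4,278,000 = 27.127 g/kg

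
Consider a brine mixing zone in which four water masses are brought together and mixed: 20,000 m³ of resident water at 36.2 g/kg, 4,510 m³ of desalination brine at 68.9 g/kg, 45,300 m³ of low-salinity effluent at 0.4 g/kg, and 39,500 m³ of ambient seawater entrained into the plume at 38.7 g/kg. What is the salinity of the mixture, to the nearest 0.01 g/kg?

23.62 g/kg

Conserving salt mass:
salt = 20,000×36.2 + 4,510×68.9 + 45,300×0.4 + 39,500×38.7 = 724,000 + 310,739 + 18,120 + 1,528,650 = 2,581,509
volume = 20,000 + 4,510 + 45,300 + 39,500 = 109,310 m³
S = 2,581,509 / 109,310 = 23.6164 g/kg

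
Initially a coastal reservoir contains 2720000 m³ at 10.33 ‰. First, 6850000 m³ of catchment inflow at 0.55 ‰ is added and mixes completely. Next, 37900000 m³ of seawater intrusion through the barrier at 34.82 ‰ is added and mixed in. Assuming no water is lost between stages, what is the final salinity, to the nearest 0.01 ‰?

Weighted by volume,
Initial salt = 2,720,000×10.33 = 28,097,600
After stage 1: salt = 28,097,600 + 6,850,000×0.55 = 31,865,100; volume = 9,570,000 m³; S = 3.33 ‰
After stage 2: salt = 31,865,100 + 37,900,000×34.82 = 1,351,543,100; volume = 47,470,000 m³
S = 1,351,543,100 / 47,470,000 = 28.4715 ‰

28.47 ‰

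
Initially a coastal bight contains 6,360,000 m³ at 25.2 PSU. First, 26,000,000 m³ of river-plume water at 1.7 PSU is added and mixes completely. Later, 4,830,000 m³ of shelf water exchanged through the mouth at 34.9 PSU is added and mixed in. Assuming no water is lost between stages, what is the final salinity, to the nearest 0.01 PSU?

By conservation of dissolved salt,
Initial salt = 6,360,000×25.2 = 160,272,000
After stage 1: salt = 160,272,000 + 26,000,000×1.7 = 204,472,000; volume = 32,360,000 m³; S = 6.319 PSU
After stage 2: salt = 204,472,000 + 4,830,000×34.9 = 373,039,000; volume = 37,190,000 m³
S = 373,039,000 / 37,190,000 = 10.0306 PSU

10.03 PSU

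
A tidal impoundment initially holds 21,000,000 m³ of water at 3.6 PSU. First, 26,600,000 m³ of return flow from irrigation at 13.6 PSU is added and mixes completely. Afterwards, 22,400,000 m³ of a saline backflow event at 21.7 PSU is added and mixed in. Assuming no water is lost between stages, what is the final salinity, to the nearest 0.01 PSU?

Weighted by volume,
Initial salt = 21,000,000×3.6 = 75,600,000
After stage 1: salt = 75,600,000 + 26,600,000×13.6 = 437,360,000; volume = 47,600,000 m³; S = 9.188 PSU
After stage 2: salt = 437,360,000 + 22,400,000×21.7 = 923,440,000; volume = 70,000,000 m³
S = 923,440,000 / 70,000,000 = 13.192 PSU

13.19 PSU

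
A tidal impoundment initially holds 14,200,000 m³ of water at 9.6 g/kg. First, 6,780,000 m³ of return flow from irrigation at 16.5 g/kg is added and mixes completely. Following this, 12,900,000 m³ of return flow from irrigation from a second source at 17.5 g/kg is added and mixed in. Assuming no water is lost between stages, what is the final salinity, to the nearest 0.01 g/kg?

13.99 g/kg

Weighted by volume,
Initial salt = 14,200,000×9.6 = 136,320,000
After stage 1: salt = 136,320,000 + 6,780,000×16.5 = 248,190,000; volume = 20,980,000 m³; S = 11.83 g/kg
After stage 2: salt = 248,190,000 + 12,900,000×17.5 = 473,940,000; volume = 33,880,000 m³
S = 473,940,000 / 33,880,000 = 13.9888 g/kg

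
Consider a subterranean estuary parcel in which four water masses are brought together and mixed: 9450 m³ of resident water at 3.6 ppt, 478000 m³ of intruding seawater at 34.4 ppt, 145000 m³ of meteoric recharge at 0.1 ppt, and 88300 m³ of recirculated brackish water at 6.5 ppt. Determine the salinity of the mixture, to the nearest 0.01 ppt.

Salt balance:
salt = 9,450×3.6 + 478,000×34.4 + 145,000×0.1 + 88,300×6.5 = 34,020 + 16,443,200 + 14,500 + 573,950 = 17,065,670
volume = 9,450 + 478,000 + 145,000 + 88,300 = 720,750 m³
S = 17,065,670 / 720,750 = 23.6777 ppt

23.68 ppt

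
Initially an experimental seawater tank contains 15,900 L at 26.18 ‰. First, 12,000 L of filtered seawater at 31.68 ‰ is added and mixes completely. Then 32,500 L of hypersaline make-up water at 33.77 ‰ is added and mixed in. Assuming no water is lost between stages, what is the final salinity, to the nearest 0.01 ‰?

Salt balance:
Initial salt = 15,900×26.18 = 416,262
After stage 1: salt = 416,262 + 12,000×31.68 = 796,422; volume = 27,900 L; S = 28.546 ‰
After stage 2: salt = 796,422 + 32,500×33.77 = 1,893,947; volume = 60,400 L
S = 1,893,947 / 60,400 = 31.3567 ‰

31.36 ‰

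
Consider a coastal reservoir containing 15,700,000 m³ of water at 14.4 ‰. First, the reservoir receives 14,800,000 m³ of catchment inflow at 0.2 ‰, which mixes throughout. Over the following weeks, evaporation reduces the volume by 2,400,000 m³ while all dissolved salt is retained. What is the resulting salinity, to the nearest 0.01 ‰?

After mixing: salt = 15,700,000×14.4 + 14,800,000×0.2 = 229,040,000; volume = 30,500,000 m³
After evaporation: salt unchanged = 229,040,000; volume = 30,500,000 − 2,400,000 = 28,100,000 m³
S = 229,040,000 / 28,100,000 = 8.1509 ‰

8.15 ‰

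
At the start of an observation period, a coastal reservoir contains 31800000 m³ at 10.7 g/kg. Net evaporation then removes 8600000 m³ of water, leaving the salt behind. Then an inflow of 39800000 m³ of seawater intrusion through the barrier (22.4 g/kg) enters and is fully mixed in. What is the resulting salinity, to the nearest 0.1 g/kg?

After evaporation: salt = 31,800,000×10.7 = 340,260,000; volume = 31,800,000 − 8,600,000 = 23,200,000 m³
After mixing: salt = 340,260,000 + 39,800,000×22.4 = 1,231,780,000; volume = 23,200,000 + 39,800,000 = 63,000,000 m³
S = 1,231,780,000 / 63,000,000 = 19.5521 g/kg

19.6 g/kg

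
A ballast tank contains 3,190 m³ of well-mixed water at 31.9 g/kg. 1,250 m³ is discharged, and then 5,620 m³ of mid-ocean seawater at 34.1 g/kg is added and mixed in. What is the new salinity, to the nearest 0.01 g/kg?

33.54 g/kg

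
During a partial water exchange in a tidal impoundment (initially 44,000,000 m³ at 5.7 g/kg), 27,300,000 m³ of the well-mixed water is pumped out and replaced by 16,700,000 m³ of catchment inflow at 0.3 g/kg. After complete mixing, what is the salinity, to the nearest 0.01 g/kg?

3.00 g/kg

Remaining after removal: 16,700,000 m³ at 5.7 g/kg (salt = 95,190,000)
After addition: salt = 95,190,000 + 16,700,000×0.3 = 100,200,000; volume = 33,400,000 m³
S = 100,200,000 / 33,400,000 = 3 g/kg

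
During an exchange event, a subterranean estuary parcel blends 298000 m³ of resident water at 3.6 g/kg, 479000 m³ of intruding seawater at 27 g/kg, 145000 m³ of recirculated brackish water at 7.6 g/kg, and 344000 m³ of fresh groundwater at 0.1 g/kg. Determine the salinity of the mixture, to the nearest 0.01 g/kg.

By conservation of dissolved salt,
salt = 298,000×3.6 + 479,000×27 + 145,000×7.6 + 344,000×0.1 = 1,072,800 + 12,933,000 + 1,102,000 + 34,400 = 15,142,200
volume = 298,000 + 479,000 + 145,000 + 344,000 = 1,266,000 m³
S = 15,142,200 / 1,266,000 = 11.9607 g/kg

11.96 g/kg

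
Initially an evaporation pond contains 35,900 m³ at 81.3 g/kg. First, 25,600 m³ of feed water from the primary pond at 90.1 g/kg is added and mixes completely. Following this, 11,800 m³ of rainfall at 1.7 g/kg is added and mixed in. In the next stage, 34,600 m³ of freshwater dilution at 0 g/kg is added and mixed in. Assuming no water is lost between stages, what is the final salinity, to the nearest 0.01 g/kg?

48.61 g/kg

Conserving salt mass:
Initial salt = 35,900×81.3 = 2,918,670
After stage 1: salt = 2,918,670 + 25,600×90.1 = 5,225,230; volume = 61,500 m³; S = 84.963 g/kg
After stage 2: salt = 5,225,230 + 11,800×1.7 = 5,245,290; volume = 73,300 m³; S = 71.559 g/kg
After stage 3: salt = 5,245,290 + 34,600×0 = 5,245,290; volume = 107,900 m³
S = 5,245,290 / 107,900 = 48.6125 g/kg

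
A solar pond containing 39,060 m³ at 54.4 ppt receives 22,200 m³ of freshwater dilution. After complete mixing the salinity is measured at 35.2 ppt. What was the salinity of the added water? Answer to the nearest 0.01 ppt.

1.42 ppt

Salt balance: 39,060×54.4 + 22,200×S = 61,260×35.2
2,124,864 + 22,200·S = 2,156,352
S = (2,156,352 − 2,124,864) / 22,200 = 1.4184 ppt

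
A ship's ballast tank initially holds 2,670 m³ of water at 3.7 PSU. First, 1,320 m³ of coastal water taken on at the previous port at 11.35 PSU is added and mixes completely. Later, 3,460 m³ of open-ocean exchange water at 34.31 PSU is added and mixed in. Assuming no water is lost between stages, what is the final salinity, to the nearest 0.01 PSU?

19.27 PSU

Conserving salt mass:
Initial salt = 2,670×3.7 = 9,879
After stage 1: salt = 9,879 + 1,320×11.35 = 24,861; volume = 3,990 m³; S = 6.231 PSU
After stage 2: salt = 24,861 + 3,460×34.31 = 143,573.6; volume = 7,450 m³
S = 143,573.6 / 7,450 = 19.2716 PSU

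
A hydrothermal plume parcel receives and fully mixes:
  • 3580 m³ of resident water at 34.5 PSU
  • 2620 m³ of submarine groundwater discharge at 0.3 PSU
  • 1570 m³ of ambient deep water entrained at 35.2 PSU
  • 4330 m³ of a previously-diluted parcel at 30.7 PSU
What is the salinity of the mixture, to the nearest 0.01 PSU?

Mass of salt is conserved:
salt = 3,580×34.5 + 2,620×0.3 + 1,570×35.2 + 4,330×30.7 = 123,510 + 786 + 55,264 + 132,931 = 312,491
volume = 3,580 + 2,620 + 1,570 + 4,330 = 12,100 m³
S = 312,491 / 12,100 = 25.8257 PSU

25.83 PSU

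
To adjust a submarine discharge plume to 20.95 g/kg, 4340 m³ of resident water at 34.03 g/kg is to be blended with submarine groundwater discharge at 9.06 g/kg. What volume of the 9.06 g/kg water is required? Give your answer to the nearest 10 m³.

Salt balance: 4,340×34.03 + V×9.06 = (4,340+V)×20.95
147,690.2 + 9.06V = 90,923 + 20.95V
56,767.2 = 11.89V
V = 4,774.37 m³

4770 m³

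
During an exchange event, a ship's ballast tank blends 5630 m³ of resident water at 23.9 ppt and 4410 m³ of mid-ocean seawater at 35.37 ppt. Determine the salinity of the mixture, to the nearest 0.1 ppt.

28.9 ppt

Total salt / total volume:
salt = 5,630×23.9 + 4,410×35.37 = 134,557 + 155,981.7 = 290,538.7
volume = 5,630 + 4,410 = 10,040 m³
S = 290,538.7 / 10,040 = 28.938 ppt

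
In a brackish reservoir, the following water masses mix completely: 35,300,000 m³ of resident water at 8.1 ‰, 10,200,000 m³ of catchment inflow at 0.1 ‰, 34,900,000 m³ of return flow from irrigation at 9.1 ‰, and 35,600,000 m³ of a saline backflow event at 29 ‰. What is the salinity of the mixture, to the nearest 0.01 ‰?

Conserving salt mass:
salt = 35,300,000×8.1 + 10,200,000×0.1 + 34,900,000×9.1 + 35,600,000×29 = 285,930,000 + 1,020,000 + 317,590,000 + 1,032,400,000 = 1,636,940,000
volume = 35,300,000 + 10,200,000 + 34,900,000 + 35,600,000 = 116,000,000 m³
S = 1,636,940,000 / 116,000,000 = 14.1116 ‰

14.11 ‰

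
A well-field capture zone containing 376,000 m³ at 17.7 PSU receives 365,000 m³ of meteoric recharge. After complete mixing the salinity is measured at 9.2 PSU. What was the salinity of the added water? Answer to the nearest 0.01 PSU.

Salt balance: 376,000×17.7 + 365,000×S = 741,000×9.2
6,655,200 + 365,000·S = 6,817,200
S = (6,817,200 − 6,655,200) / 365,000 = 0.4438 PSU

0.44 PSU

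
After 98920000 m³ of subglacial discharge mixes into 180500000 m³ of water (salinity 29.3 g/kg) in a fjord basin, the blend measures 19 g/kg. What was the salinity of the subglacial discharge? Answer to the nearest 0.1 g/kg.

0.2 g/kg

Salt balance: 180,500,000×29.3 + 98,920,000×S = 279,420,000×19
5,288,650,000 + 98,920,000·S = 5,308,980,000
S = (5,308,980,000 − 5,288,650,000) / 98,920,000 = 0.2055 g/kg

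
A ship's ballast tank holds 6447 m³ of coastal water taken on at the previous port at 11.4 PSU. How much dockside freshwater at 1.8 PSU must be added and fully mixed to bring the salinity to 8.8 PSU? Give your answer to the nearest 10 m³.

2390 m³

Salt balance: 6,447×11.4 + V×1.8 = (6,447+V)×8.8
73,495.8 + 1.8V = 56,733.6 + 8.8V
16,762.2 = 7V
V = 2,394.6 m³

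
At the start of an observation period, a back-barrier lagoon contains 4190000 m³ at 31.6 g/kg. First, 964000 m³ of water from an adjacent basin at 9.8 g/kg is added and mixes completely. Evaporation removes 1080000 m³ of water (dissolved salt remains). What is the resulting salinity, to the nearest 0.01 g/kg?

34.82 g/kg

After mixing: salt = 4,190,000×31.6 + 964,000×9.8 = 141,851,200; volume = 5,154,000 m³
After evaporation: salt unchanged = 141,851,200; volume = 5,154,000 − 1,080,000 = 4,074,000 m³
S = 141,851,200 / 4,074,000 = 34.8187 g/kg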